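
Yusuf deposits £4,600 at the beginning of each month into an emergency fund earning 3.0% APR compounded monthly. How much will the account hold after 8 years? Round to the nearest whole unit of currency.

With 12 periods per year: i = 0.0025, n = 96.
FV = 4600 × [(1+0.0025)^96 − 1] / 0.0025 × (1+i) = 4600 × 108.618255 = 499,643.9743
Payments are at the start of each period, so multiply by (1+i).

£499,644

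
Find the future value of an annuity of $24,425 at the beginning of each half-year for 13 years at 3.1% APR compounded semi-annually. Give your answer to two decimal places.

i = 0.031/2 = 0.0155 per half-year; n = 13·2 = 26.
FV = PMT · [(1+i)^n − 1] / i × (1+i) = 24425 · 32.213523 = 786,815.2903
(annuity-due: payments at period start, so ×(1+i).)

$786,815.29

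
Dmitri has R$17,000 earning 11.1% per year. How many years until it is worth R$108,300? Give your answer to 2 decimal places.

17.59 years

(1+i)^n = 108300/17000 = 6.37059, so n = ln 6.37059 / ln 1.111 = 17.5915 years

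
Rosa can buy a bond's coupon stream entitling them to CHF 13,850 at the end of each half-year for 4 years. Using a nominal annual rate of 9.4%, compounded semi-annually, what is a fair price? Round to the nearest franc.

i = 0.094/2 = 0.047 per half-year; n = 4·2 = 8.
Annuity factor a(8|0.047) = 6.542324; PV = 13850 × 6.542324 = 90,611.1811

CHF 90,611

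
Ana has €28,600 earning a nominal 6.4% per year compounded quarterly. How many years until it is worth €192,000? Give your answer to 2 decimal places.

29.99 years

Periodic rate i = 0.064/4 = 0.016.
n = ln(192000/28600) / ln(1+0.016) = ln(6.71329) / 0.015873 = 119.9551 quarters
= 119.9551/4 years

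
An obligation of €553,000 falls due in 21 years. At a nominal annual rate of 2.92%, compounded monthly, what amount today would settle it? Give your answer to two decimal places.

With 12 periods per year: i = 0.00243333, n = 252.
PV = FV·(1+i)^(−n) = 553,000 × 0.542018 = 299,736.2297

€299,736.23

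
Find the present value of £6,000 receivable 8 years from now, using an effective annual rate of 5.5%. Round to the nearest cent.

Discount factor = (1+0.055)^(−8) = 0.651599; PV = 6,000 × 0.651599 = 3,909.5932

£3,909.59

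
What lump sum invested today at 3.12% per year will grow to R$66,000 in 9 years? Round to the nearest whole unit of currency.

R$50,056

Discount factor = (1+0.0312)^(−9) = 0.758427; PV = 66,000 × 0.758427 = 50,056.1907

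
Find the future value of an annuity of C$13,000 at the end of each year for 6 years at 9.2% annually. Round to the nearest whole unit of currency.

C$98,298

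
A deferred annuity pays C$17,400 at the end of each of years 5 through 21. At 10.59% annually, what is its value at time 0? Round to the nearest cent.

Value one period before first payment (t=4): 17400 × [1 − (1+0.1059)^(−17)] / 0.1059 = 17400 × 7.737046 = 134,624.5955
Discount back 4 years: 134,624.5955 × (1+0.1059)^(−4) = 134,624.5955 × 0.668554 = 90,003.8276

C$90,003.83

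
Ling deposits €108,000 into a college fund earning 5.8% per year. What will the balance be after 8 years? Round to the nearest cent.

€169,554.41

108,000 × (1+0.058)^8 = 108,000 × 1.569948 = 169,554.4128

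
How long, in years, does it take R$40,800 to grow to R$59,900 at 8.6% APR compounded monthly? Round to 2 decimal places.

4.48 years

Periodic rate i = 0.086/12 = 0.00716667.
(1+i)^n = 59900/40800 = 1.46814, so n = ln 1.46814 / ln 1.00717 = 53.7724 months
= 53.7724/12 years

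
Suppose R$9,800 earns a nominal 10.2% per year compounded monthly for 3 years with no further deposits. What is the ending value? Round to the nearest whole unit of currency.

Periodic rate i = 0.102/12 = 0.0085; n = 3 × 12 = 36 periods.
9,800 × (1+0.0085)^36 = 9,800 × 1.356227 = 13,291.0278

R$13,291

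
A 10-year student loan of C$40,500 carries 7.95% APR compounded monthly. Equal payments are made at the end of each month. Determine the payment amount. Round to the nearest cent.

C$490.31

Periodic rate i = 0.0795/12 = 0.006625; n = 10 × 12 = 120 periods.
PMT = 40500 / ( [1 − (1+0.006625)^(−120)] / 0.006625 ) = 40500 / 82.601242 = 490.3074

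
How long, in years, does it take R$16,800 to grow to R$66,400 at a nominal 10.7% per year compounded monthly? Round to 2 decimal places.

12.90 years

Periodic rate i = 0.107/12 = 0.00891667.
(1+i)^n = 66400/16800 = 3.95238, so n = ln 3.95238 / ln 1.00892 = 154.8153 months
= 154.8153/12 years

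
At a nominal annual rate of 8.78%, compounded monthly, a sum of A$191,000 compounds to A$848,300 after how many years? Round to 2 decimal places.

17.04 years

Periodic rate i = 0.0878/12 = 0.00731667.
(1+i)^n = 848300/191000 = 4.44136, so n = ln 4.44136 / ln 1.00732 = 204.5206 months
= 204.5206/12 years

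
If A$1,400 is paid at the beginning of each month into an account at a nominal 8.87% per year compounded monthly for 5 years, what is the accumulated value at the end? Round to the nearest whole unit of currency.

A$106,012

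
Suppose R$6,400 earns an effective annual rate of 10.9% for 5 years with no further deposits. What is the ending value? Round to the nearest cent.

R$10,735.88

FV = 6,400 × (1 + 0.109)^5 = 10,735.8814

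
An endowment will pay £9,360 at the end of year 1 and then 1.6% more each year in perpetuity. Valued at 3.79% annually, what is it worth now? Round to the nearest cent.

PV = D₁/(r − g) = 9360/(0.0379 − 0.016) = 427,397.2603

£427,397.26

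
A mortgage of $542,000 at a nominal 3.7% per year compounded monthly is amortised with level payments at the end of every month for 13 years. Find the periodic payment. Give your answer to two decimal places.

Periodic rate i = 0.037/12 = 0.00308333; n = 13 × 12 = 156 periods.
Annuity-PV factor = 123.689986; PMT = 542000 / 123.689986 = 4,381.9230

$4,381.92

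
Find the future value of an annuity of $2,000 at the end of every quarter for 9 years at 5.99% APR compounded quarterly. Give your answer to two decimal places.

$94,507.47

Periodic rate i = 0.0599/4 = 0.014975; n = 9 × 4 = 36 periods.
FV = PMT · [(1+i)^n − 1] / i = 2000 · 47.253736 = 94,507.4722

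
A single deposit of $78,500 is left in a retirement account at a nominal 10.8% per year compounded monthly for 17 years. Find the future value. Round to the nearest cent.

With 12 periods per year: i = 0.009, n = 204.
FV = 78,500 × (1 + 0.009)^204 = 488,278.4633

$488,278.46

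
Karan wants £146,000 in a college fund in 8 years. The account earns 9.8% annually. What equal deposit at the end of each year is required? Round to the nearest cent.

£12,859.89

PMT = 146000 / ( [(1+0.098)^8 − 1] / 0.098 ) = 146000 / 11.353133 = 12,859.8864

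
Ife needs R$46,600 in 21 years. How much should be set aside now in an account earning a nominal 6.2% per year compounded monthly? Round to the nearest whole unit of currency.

R$12,717

i = 0.062/12 = 0.00516667 per month; n = 21·12 = 252.
PV = FV·(1+i)^(−n) = 46,600 × 0.272900 = 12,717.1630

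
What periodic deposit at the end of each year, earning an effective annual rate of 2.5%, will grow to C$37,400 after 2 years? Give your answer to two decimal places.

C$18,469.14

FV-annuity factor = 2.025000; PMT = 37400 / 2.025000 = 18,469.1358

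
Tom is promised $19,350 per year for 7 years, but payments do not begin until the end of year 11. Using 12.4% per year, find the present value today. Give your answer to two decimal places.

Value one period before first payment (t=10): 19350 × [1 − (1+0.124)^(−7)] / 0.124 = 19350 × 4.506449 = 87,199.7884
Discount back 10 years: 87,199.7884 × (1+0.124)^(−10) = 87,199.7884 × 0.310697 = 27,092.7019

$27,092.70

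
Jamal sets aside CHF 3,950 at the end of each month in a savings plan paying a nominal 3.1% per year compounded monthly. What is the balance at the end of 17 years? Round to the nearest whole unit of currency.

i = 0.031/12 = 0.00258333 per month; n = 17·12 = 204.
FV = 3950 × [(1+0.00258333)^204 − 1] / 0.00258333 = 3950 × 268.139036 = 1,059,149.1912

CHF 1,059,149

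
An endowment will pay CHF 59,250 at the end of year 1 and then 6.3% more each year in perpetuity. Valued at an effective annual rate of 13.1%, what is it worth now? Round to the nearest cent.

PV = PMT / (i − g) = 59250 / (0.131 − 0.063) = 59250 / 0.068000 = 871,323.5294

CHF 871,323.53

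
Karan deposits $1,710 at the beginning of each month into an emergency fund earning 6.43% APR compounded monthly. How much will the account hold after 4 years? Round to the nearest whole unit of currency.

Periodic rate i = 0.0643/12 = 0.00535833; n = 4 × 12 = 48 periods.
FV = 1710 × [(1+0.00535833)^48 − 1] / 0.00535833 × (1+i) = 1710 × 54.864617 = 93,818.4957
Payments are at the start of each period, so multiply by (1+i).

$93,818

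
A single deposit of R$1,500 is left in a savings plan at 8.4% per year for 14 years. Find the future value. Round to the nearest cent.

R$4,639.82

FV = 1,500 × (1 + 0.084)^14 = 4,639.8208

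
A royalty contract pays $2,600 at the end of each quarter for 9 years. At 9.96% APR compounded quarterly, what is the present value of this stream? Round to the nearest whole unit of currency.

$61,341

i = 0.0996/4 = 0.0249 per quarter; n = 9·4 = 36.
Annuity factor a(36|0.0249) = 23.592764; PV = 2600 × 23.592764 = 61,341.1867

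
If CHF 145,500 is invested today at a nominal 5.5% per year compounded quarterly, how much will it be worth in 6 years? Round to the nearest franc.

CHF 201,931

With 4 periods per year: i = 0.01375, n = 24.
FV = PV·(1+i)^n = 145,500 × 1.387845 = 201,931.3769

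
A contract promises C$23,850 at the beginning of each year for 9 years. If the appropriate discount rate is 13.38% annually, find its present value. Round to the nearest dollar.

C$136,827

PV = 23850 × [1 − (1+0.1338)^(−9)] / 0.1338 × (1+i) = 23850 × 5.736984 = 136,827.0577
Payments are at the start of each period, so multiply by (1+i).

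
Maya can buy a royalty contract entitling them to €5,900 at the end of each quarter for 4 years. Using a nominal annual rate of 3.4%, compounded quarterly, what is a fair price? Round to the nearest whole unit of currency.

€87,914

Periodic rate i = 0.034/4 = 0.0085; n = 4 × 4 = 16 periods.
Annuity factor a(16|0.0085) = 14.900654; PV = 5900 × 14.900654 = 87,913.8600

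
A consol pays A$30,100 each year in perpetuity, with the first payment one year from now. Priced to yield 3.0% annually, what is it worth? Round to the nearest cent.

A$1,003,333.33

PV = PMT / i = 30100 / 0.03 = 1,003,333.3333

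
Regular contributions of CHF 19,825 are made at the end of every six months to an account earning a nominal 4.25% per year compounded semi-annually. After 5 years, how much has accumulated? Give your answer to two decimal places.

With 2 periods per year: i = 0.02125, n = 10.
Accumulation factor s(10|0.02125) = 11.012505; FV = 19825 × 11.012505 = 218,322.9097

CHF 218,322.91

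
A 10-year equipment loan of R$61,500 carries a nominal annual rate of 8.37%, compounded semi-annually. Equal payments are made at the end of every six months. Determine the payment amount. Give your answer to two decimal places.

With 2 periods per year: i = 0.04185, n = 20.
PMT = 61500 / ( [1 − (1+0.04185)^(−20)] / 0.04185 ) = 61500 / 13.370383 = 4,599.7185

R$4,599.72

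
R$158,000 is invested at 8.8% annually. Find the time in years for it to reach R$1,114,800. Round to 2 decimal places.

n = ln(1.1148e+06/158000) / ln(1+0.088) = ln(7.05570) / 0.084341 = 23.1659 years

23.17 years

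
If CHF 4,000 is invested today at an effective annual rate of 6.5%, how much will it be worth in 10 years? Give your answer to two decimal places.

CHF 7,508.55

4,000 × (1+0.065)^10 = 4,000 × 1.877137 = 7,508.5499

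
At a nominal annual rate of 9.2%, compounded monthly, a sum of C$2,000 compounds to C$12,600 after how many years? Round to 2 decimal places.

Periodic rate i = 0.092/12 = 0.00766667.
n = ln(12600/2000) / ln(1+0.00766667) = ln(6.30000) / 0.007637 = 240.9908 months
= 240.9908/12 years

20.08 years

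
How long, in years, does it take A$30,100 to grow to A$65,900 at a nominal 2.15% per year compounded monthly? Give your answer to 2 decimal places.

Periodic rate i = 0.0215/12 = 0.00179167.
n = ln(65900/30100) / ln(1+0.00179167) = ln(2.18937) / 0.001790 = 437.7572 months
= 437.7572/12 years

36.48 years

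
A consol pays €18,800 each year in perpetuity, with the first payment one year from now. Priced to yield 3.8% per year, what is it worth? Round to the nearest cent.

€494,736.84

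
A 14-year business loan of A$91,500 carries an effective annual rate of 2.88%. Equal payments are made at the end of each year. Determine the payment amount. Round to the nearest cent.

A$8,034.05

Annuity-PV factor = 11.389031; PMT = 91500 / 11.389031 = 8,034.0459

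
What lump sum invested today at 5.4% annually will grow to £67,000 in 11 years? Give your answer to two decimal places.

£37,568.87

PV = FV·(1+i)^(−n) = 67,000 × 0.560729 = 37,568.8657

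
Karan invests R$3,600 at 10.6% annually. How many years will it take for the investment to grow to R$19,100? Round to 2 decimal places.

16.56 years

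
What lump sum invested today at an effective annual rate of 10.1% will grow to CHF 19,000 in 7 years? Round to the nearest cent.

Discount factor = (1+0.101)^(−7) = 0.509904; PV = 19,000 × 0.509904 = 9,688.1838

CHF 9,688.18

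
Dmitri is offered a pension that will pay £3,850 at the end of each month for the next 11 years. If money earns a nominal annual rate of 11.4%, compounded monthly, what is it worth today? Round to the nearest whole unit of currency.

£288,930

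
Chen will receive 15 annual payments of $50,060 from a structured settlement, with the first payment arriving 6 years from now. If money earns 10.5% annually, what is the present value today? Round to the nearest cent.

PV at t=5 (ordinary 15-year annuity): 50060 × a(15|0.105) = 50060 × 7.393825 = 370,134.8592
PV₀ = 370,134.8592 / (1+0.105)^5 = 370,134.8592 / 1.647447 = 224,671.8175

$224,671.82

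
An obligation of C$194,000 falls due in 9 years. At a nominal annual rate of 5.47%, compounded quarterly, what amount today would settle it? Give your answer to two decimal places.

C$118,972.68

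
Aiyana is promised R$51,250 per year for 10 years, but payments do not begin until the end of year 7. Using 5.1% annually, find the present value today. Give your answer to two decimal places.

PV at t=6 (ordinary 10-year annuity): 51250 × a(10|0.051) = 51250 × 7.684373 = 393,824.1229
Discount back 6 years: 393,824.1229 × (1+0.051)^(−6) = 393,824.1229 × 0.741965 = 292,203.9068

R$292,203.91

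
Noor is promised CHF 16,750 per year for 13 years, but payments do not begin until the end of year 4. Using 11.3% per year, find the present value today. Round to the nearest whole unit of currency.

CHF 80,780

Value one period before first payment (t=3): 16750 × [1 − (1+0.113)^(−13)] / 0.113 = 16750 × 6.649245 = 111,374.8495
PV₀ = 111,374.8495 / (1+0.113)^3 = 111,374.8495 / 1.378750 = 80,779.5886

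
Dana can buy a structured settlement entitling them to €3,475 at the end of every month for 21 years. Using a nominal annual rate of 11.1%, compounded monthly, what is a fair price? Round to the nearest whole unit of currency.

€338,767

i = 0.111/12 = 0.00925 per month; n = 21·12 = 252.
Annuity factor a(252|0.00925) = 97.486966; PV = 3475 × 97.486966 = 338,767.2059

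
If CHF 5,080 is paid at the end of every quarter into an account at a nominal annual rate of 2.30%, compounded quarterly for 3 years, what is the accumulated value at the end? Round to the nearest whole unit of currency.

CHF 62,925

i = 0.023/4 = 0.00575 per quarter; n = 3·4 = 12.
FV = PMT · [(1+i)^n − 1] / i = 5080 · 12.386869 = 62,925.2931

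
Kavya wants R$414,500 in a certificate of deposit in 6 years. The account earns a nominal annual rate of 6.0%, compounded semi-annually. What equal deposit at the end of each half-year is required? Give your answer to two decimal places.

R$29,206.53

Periodic rate i = 0.06/2 = 0.03; n = 6 × 2 = 12 periods.
PMT = 414500 / ( [(1+0.03)^12 − 1] / 0.03 ) = 414500 / 14.192030 = 29,206.5344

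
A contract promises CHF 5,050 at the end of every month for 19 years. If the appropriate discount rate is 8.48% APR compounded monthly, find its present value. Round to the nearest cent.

CHF 571,139.03

With 12 periods per year: i = 0.00706667, n = 228.
PV = 5050 × [1 − (1+0.00706667)^(−228)] / 0.00706667 = 5050 × 113.096837 = 571,139.0251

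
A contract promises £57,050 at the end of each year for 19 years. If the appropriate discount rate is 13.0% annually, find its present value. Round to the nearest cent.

Annuity factor a(19|0.13) = 6.937969; PV = 57050 × 6.937969 = 395,811.1476

£395,811.15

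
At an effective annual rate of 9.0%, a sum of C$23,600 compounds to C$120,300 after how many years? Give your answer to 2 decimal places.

n = ln(120300/23600) / ln(1+0.09) = ln(5.09746) / 0.086178 = 18.8998 years

18.90 years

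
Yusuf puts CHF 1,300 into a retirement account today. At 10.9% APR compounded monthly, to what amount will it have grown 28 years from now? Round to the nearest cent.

CHF 27,128.54

i = 0.109/12 = 0.00908333 per month; n = 28·12 = 336.
1,300 × (1+0.00908333)^336 = 1,300 × 20.868111 = 27,128.5443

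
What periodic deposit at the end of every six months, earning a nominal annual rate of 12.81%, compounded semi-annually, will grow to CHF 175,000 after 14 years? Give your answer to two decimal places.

CHF 2,391.10

Periodic rate i = 0.1281/2 = 0.06405; n = 14 × 2 = 28 periods.
PMT = 175000 / ( [(1+0.06405)^28 − 1] / 0.06405 ) = 175000 / 73.188201 = 2,391.0958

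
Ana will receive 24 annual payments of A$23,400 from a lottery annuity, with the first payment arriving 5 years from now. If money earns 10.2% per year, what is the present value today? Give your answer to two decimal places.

PV at t=4 (ordinary 24-year annuity): 23400 × a(24|0.102) = 23400 × 8.851034 = 207,114.2008
PV₀ = 207,114.2008 / (1+0.102)^4 = 207,114.2008 / 1.474777 = 140,437.6324

A$140,437.63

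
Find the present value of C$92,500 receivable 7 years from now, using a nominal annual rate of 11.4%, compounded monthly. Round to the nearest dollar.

i = 0.114/12 = 0.0095 per month; n = 7·12 = 84.
PV = 92,500 / (1 + 0.0095)^84 = 92,500 / 2.212744 = 41,803.3010

C$41,803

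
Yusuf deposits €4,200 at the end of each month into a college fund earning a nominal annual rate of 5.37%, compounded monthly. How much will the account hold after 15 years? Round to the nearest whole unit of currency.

€1,157,978

With 12 periods per year: i = 0.004475, n = 180.
FV = PMT · [(1+i)^n − 1] / i = 4200 · 275.708939 = 1,157,977.5434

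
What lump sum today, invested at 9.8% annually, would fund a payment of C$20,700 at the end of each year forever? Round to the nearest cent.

C$211,224.49

PV = C/r = 20700/0.098 = 211,224.4898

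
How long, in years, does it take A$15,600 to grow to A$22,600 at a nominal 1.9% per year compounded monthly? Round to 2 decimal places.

Periodic rate i = 0.019/12 = 0.00158333.
n = ln(22600/15600) / ln(1+0.00158333) = ln(1.44872) / 0.001582 = 234.2983 months
= 234.2983/12 years

19.52 years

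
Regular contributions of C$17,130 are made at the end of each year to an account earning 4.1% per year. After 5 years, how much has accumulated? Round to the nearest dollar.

C$92,967

FV = 17130 × [(1+0.041)^5 − 1] / 0.041 = 17130 × 5.427157 = 92,967.2068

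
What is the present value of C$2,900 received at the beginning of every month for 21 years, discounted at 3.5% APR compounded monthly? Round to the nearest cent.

With 12 periods per year: i = 0.00291667, n = 252.
PV = PMT · [1 − (1+i)^(−n)] / i × (1+i) = 2900 · 178.799282 = 518,517.9179
(Beginning-of-period payments → annuity-due factor ×(1+i).)

C$518,517.92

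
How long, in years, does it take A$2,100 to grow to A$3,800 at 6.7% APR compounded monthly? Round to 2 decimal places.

Periodic rate i = 0.067/12 = 0.00558333.
n = ln(3800/2100) / ln(1+0.00558333) = ln(1.80952) / 0.005568 = 106.5166 months
= 106.5166/12 years

8.88 years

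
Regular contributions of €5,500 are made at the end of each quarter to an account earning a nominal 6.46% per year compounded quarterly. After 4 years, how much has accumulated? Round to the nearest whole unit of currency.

€99,506

Periodic rate i = 0.0646/4 = 0.01615; n = 4 × 4 = 16 periods.
Accumulation factor s(16|0.01615) = 18.092033; FV = 5500 × 18.092033 = 99,506.1821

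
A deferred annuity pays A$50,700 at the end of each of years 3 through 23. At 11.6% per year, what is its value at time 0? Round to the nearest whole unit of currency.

A$315,914

PV at t=2 (ordinary 21-year annuity): 50700 × a(21|0.116) = 50700 × 7.760501 = 393,457.3792
PV₀ = 393,457.3792 / (1+0.116)^2 = 393,457.3792 / 1.245456 = 315,914.3151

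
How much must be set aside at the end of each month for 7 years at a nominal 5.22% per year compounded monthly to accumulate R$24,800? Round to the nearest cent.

i = 0.0522/12 = 0.00435 per month; n = 7·12 = 84.
FV-annuity factor = 101.137653; PMT = 24800 / 101.137653 = 245.2104

R$245.21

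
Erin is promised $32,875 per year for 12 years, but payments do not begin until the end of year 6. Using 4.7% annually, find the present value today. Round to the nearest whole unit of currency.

Value one period before first payment (t=5): 32875 × [1 − (1+0.047)^(−12)] / 0.047 = 32875 × 9.015142 = 296,372.7953
Discount back 5 years: 296,372.7953 × (1+0.047)^(−5) = 296,372.7953 × 0.794816 = 235,561.8345

$235,562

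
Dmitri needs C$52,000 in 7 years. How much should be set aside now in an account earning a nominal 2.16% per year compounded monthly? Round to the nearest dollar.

Periodic rate i = 0.0216/12 = 0.0018; n = 7 × 12 = 84 periods.
PV = 52,000 / (1 + 0.0018)^84 = 52,000 / 1.163071 = 44,709.2151

C$44,709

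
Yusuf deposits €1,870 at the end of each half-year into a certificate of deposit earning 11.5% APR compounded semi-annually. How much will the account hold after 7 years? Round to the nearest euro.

i = 0.115/2 = 0.0575 per half-year; n = 7·2 = 14.
Accumulation factor s(14|0.0575) = 20.650177; FV = 1870 × 20.650177 = 38,615.8310

€38,616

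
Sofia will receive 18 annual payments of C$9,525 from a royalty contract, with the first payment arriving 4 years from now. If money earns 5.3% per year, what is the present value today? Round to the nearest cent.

Value one period before first payment (t=3): 9525 × [1 − (1+0.053)^(−18)] / 0.053 = 9525 × 11.420374 = 108,779.0639
PV₀ = 108,779.0639 / (1+0.053)^3 = 108,779.0639 / 1.167576 = 93,166.5907

C$93,166.59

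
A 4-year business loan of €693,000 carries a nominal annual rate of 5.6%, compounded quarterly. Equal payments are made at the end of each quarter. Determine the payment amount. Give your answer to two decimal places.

€48,645.68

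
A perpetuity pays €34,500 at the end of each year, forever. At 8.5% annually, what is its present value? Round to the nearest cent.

€405,882.35

PV = C/r = 34500/0.085 = 405,882.3529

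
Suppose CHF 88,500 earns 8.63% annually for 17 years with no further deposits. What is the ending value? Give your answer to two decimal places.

CHF 361,484.37

88,500 × (1+0.0863)^17 = 88,500 × 4.084569 = 361,484.3691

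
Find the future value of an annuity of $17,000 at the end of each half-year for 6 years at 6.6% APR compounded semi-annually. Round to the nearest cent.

$245,417.87

Periodic rate i = 0.066/2 = 0.033; n = 6 × 2 = 12 periods.
FV = PMT · [(1+i)^n − 1] / i = 17000 · 14.436345 = 245,417.8696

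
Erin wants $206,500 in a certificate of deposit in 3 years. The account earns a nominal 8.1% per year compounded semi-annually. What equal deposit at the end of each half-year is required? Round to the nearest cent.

i = 0.081/2 = 0.0405 per half-year; n = 3·2 = 6.
PMT = 206500 / ( [(1+0.0405)^6 − 1] / 0.0405 ) = 206500 / 6.641318 = 31,093.2272

$31,093.23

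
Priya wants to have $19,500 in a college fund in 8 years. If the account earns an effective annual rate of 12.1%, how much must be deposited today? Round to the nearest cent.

PV = 19,500 / (1 + 0.121)^8 = 19,500 / 2.493704 = 7,819.6931

$7,819.69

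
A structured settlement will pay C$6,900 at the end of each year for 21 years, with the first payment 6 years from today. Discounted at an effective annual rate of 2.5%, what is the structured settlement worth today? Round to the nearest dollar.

C$98,703

PV at t=5 (ordinary 21-year annuity): 6900 × a(21|0.025) = 6900 × 16.184549 = 111,673.3851
Discount back 5 years: 111,673.3851 × (1+0.025)^(−5) = 111,673.3851 × 0.883854 = 98,703.0003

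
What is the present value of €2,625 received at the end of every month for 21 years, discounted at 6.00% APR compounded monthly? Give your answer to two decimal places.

€375,613.37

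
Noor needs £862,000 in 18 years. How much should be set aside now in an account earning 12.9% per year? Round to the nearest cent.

£97,054.64

PV = FV·(1+i)^(−n) = 862,000 × 0.112592 = 97,054.6418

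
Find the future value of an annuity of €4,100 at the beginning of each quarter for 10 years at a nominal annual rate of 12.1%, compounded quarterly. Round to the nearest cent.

i = 0.121/4 = 0.03025 per quarter; n = 10·4 = 40.
FV = PMT · [(1+i)^n − 1] / i × (1+i) = 4100 · 78.123889 = 320,307.9441
Payments are at the start of each period, so multiply by (1+i).

€320,307.94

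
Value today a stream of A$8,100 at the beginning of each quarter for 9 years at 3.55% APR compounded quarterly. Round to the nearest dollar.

A$250,877

With 4 periods per year: i = 0.008875, n = 36.
Annuity factor a(36|0.008875) × (1+i) = 30.972530; PV = 8100 × 30.972530 = 250,877.4935
(Beginning-of-period payments → annuity-due factor ×(1+i).)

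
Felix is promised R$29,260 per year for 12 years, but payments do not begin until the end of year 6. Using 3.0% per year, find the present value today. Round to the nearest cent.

R$251,238.39

PV at t=5 (ordinary 12-year annuity): 29260 × a(12|0.03) = 29260 × 9.954004 = 291,254.1569
PV₀ = 291,254.1569 / (1+0.03)^5 = 291,254.1569 / 1.159274 = 251,238.3942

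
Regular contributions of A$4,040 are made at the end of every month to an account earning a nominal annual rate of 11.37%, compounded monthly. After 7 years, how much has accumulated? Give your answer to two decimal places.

i = 0.1137/12 = 0.009475 per month; n = 7·12 = 84.
Accumulation factor s(84|0.009475) = 127.508772; FV = 4040 × 127.508772 = 515,135.4373

A$515,135.44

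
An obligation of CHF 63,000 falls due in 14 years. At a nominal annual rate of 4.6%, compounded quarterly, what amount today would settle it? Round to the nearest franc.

CHF 33,209

With 4 periods per year: i = 0.0115, n = 56.
PV = FV·(1+i)^(−n) = 63,000 × 0.527121 = 33,208.6233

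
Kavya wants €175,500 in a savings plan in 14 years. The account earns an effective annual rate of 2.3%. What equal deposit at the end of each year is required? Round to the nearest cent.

€10,767.98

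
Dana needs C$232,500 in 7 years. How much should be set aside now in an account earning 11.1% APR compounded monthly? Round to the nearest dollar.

Periodic rate i = 0.111/12 = 0.00925; n = 7 × 12 = 84 periods.
PV = FV·(1+i)^(−n) = 232,500 × 0.461428 = 107,282.1030

C$107,282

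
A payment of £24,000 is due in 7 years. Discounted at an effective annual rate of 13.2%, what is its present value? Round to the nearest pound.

£10,076

PV = 24,000 / (1 + 0.132)^7 = 24,000 / 2.381908 = 10,075.9558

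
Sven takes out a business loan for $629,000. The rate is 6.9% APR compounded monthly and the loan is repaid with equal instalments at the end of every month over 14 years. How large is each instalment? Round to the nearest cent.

$5,849.10

With 12 periods per year: i = 0.00575, n = 168.
PMT = 629000 / ( [1 − (1+0.00575)^(−168)] / 0.00575 ) = 629000 / 107.537938 = 5,849.0986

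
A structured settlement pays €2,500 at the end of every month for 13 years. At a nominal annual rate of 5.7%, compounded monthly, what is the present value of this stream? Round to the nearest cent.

€275,013.71

Periodic rate i = 0.057/12 = 0.00475; n = 13 × 12 = 156 periods.
Annuity factor a(156|0.00475) = 110.005484; PV = 2500 × 110.005484 = 275,013.7112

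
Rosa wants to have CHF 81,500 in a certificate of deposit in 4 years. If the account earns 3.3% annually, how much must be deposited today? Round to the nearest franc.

PV = 81,500 / (1 + 0.033)^4 = 81,500 / 1.138679 = 71,574.1704

CHF 71,574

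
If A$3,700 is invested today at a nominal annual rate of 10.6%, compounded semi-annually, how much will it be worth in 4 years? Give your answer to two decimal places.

With 2 periods per year: i = 0.053, n = 8.
FV = PV·(1+i)^n = 3,700 × 1.511565 = 5,592.7923

A$5,592.79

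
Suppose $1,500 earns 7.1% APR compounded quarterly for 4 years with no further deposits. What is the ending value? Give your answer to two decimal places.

With 4 periods per year: i = 0.01775, n = 16.
FV = 1,500 × (1 + 0.01775)^16 = 1,987.6918

$1,987.69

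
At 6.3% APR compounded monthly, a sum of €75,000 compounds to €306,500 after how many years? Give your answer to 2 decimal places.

22.40 years

Periodic rate i = 0.063/12 = 0.00525.
n = ln(306500/75000) / ln(1+0.00525) = ln(4.08667) / 0.005236 = 268.8422 months
= 268.8422/12 years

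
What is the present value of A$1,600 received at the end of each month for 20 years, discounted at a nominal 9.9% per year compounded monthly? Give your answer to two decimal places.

A$166,943.94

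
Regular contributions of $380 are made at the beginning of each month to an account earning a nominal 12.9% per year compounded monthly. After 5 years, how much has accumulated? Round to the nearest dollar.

$32,136

i = 0.129/12 = 0.01075 per month; n = 5·12 = 60.
Accumulation factor s(60|0.01075) × (1+i) = 84.568039; FV = 380 × 84.568039 = 32,135.8548
(Beginning-of-period payments → annuity-due factor ×(1+i).)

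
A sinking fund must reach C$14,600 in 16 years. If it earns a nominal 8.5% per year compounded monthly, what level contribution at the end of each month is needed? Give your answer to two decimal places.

C$35.94

Periodic rate i = 0.085/12 = 0.00708333; n = 16 × 12 = 192 periods.
FV-annuity factor = 406.243693; PMT = 14600 / 406.243693 = 35.9390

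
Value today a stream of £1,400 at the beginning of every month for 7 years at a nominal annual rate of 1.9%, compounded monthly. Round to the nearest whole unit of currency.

Periodic rate i = 0.019/12 = 0.00158333; n = 7 × 12 = 84 periods.
Annuity factor a(84|0.00158333) × (1+i) = 78.719909; PV = 1400 × 78.719909 = 110,207.8723
(annuity-due: payments at period start, so ×(1+i).)

£110,208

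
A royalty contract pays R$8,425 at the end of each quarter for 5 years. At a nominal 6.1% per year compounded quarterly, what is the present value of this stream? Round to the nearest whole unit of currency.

Periodic rate i = 0.061/4 = 0.01525; n = 5 × 4 = 20 periods.
PV = PMT · [1 − (1+i)^(−n)] / i = 8425 · 17.126402 = 144,289.9363

R$144,290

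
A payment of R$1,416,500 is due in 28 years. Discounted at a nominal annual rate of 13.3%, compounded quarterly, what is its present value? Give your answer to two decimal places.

R$36,325.38

With 4 periods per year: i = 0.03325, n = 112.
PV = 1,416,500 / (1 + 0.03325)^112 = 1,416,500 / 38.994770 = 36,325.3842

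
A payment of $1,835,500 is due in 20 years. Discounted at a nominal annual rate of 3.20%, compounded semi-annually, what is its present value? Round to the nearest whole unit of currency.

$972,761

With 2 periods per year: i = 0.016, n = 40.
PV = 1,835,500 / (1 + 0.016)^40 = 1,835,500 / 1.886898 = 972,760.8217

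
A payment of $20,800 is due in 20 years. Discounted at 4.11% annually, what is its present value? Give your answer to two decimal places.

PV = 20,800 / (1 + 0.0411)^20 = 20,800 / 2.237943 = 9,294.2512

$9,294.25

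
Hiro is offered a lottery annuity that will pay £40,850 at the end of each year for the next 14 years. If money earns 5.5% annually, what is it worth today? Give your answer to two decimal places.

PV = PMT · [1 − (1+i)^(−n)] / i = 40850 · 9.589648 = 391,737.1165

£391,737.12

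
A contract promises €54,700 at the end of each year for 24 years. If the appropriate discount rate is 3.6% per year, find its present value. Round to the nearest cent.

Annuity factor a(24|0.036) = 15.891021; PV = 54700 × 15.891021 = 869,238.8592

€869,238.86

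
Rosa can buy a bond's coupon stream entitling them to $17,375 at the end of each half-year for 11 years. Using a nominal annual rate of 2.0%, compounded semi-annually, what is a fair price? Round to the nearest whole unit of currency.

Periodic rate i = 0.02/2 = 0.01; n = 11 × 2 = 22 periods.
Annuity factor a(22|0.01) = 19.660379; PV = 17375 × 19.660379 = 341,599.0911

$341,599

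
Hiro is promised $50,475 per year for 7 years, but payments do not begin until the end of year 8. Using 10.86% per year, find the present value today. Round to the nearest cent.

$116,102.77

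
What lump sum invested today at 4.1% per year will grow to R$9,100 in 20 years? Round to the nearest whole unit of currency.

R$4,074

PV = FV·(1+i)^(−n) = 9,100 × 0.447698 = 4,074.0542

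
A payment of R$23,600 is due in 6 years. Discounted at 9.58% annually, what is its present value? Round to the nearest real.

R$13,631

PV = FV·(1+i)^(−n) = 23,600 × 0.577580 = 13,630.8904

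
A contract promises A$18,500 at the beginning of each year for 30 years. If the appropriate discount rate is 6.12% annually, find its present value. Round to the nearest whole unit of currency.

PV = 18500 × [1 − (1+0.0612)^(−30)] / 0.0612 × (1+i) = 18500 × 14.421578 = 266,799.2002
Payments are at the start of each period, so multiply by (1+i).

A$266,799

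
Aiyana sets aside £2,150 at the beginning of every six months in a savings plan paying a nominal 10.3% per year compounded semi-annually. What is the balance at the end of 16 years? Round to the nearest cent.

£175,048.61

With 2 periods per year: i = 0.0515, n = 32.
FV = PMT · [(1+i)^n − 1] / i × (1+i) = 2150 · 81.417957 = 175,048.6073
(annuity-due: payments at period start, so ×(1+i).)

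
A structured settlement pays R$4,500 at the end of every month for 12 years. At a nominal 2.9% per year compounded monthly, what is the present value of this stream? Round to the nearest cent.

R$546,712.06

i = 0.029/12 = 0.00241667 per month; n = 12·12 = 144.
Annuity factor a(144|0.00241667) = 121.491569; PV = 4500 × 121.491569 = 546,712.0594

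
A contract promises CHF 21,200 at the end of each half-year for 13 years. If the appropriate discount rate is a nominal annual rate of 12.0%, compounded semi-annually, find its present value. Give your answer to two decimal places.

CHF 275,667.12

With 2 periods per year: i = 0.06, n = 26.
Annuity factor a(26|0.06) = 13.003166; PV = 21200 × 13.003166 = 275,667.1232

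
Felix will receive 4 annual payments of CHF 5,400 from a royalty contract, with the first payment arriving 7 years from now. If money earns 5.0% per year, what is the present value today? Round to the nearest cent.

Value one period before first payment (t=6): 5400 × [1 − (1+0.05)^(−4)] / 0.05 = 5400 × 3.545951 = 19,148.1327
Discount back 6 years: 19,148.1327 × (1+0.05)^(−6) = 19,148.1327 × 0.746215 = 14,288.6315

CHF 14,288.63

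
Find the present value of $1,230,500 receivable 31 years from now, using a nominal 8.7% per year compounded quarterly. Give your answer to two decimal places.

With 4 periods per year: i = 0.02175, n = 124.
Discount factor = (1+0.02175)^(−124) = 0.069385; PV = 1,230,500 × 0.069385 = 85,377.8996

$85,377.90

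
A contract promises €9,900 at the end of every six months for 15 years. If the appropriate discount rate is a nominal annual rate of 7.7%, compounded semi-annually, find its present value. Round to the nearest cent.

€174,352.56

With 2 periods per year: i = 0.0385, n = 30.
Annuity factor a(30|0.0385) = 17.611370; PV = 9900 × 17.611370 = 174,352.5605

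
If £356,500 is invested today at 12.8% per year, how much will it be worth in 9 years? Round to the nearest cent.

FV = PV·(1+i)^n = 356,500 × 2.956527 = 1,054,001.9904

£1,054,001.99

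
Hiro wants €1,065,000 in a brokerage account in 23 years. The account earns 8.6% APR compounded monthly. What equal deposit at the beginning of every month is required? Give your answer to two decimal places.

€1,226.75

Periodic rate i = 0.086/12 = 0.00716667; n = 23 × 12 = 276 periods.
PMT = 1.065e+06 / ( [(1+0.00716667)^276 − 1] / 0.00716667 × (1+i) ) = 1.065e+06 / 868.148915 = 1,226.7481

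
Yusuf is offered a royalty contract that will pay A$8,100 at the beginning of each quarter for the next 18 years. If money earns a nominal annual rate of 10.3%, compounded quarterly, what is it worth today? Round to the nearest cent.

A$270,931.08

Periodic rate i = 0.103/4 = 0.02575; n = 18 × 4 = 72 periods.
PV = PMT · [1 − (1+i)^(−n)] / i × (1+i) = 8100 · 33.448282 = 270,931.0834
Payments are at the start of each period, so multiply by (1+i).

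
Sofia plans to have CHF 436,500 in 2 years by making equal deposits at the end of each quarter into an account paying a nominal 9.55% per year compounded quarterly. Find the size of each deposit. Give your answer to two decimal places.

With 4 periods per year: i = 0.023875, n = 8.
PMT = 436500 / ( [(1+0.023875)^8 − 1] / 0.023875 ) = 436500 / 8.701392 = 50,164.3879

CHF 50,164.39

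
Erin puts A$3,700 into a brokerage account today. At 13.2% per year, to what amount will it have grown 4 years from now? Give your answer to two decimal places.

A$6,075.58

FV = 3,700 × (1 + 0.132)^4 = 6,075.5756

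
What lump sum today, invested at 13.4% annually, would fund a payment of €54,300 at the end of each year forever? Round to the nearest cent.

€405,223.88

PV = PMT / i = 54300 / 0.134 = 405,223.8806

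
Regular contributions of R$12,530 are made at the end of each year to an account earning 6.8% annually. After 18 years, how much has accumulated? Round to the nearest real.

R$417,913

FV = PMT · [(1+i)^n − 1] / i = 12530 · 33.352997 = 417,913.0471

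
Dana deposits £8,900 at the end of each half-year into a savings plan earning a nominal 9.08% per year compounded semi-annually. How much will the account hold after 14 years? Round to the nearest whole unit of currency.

i = 0.0908/2 = 0.0454 per half-year; n = 14·2 = 28.
FV = PMT · [(1+i)^n − 1] / i = 8900 · 54.331478 = 483,550.1500

£483,550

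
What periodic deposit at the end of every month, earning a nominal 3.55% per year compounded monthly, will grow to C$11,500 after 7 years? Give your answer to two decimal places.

C$120.80

With 12 periods per year: i = 0.00295833, n = 84.
PMT = 11500 / ( [(1+0.00295833)^84 − 1] / 0.00295833 ) = 11500 / 95.199066 = 120.7995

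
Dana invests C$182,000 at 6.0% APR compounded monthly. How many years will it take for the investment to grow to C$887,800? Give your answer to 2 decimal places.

Periodic rate i = 0.06/12 = 0.005.
n = ln(887800/182000) / ln(1+0.005) = ln(4.87802) / 0.004988 = 317.7397 months
= 317.7397/12 years

26.48 years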